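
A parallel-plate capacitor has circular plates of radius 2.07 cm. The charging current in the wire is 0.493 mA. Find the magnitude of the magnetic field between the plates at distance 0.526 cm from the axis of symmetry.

1.21×10^-9 T

By continuity the displacement current in the gap matches the conduction current: I_d = 4.93×10^-4 A.
∮B·dl = μ₀ I_d,enc with I_d,enc = I_d r²/R² = 3.183×10^-5 A; so B = μ₀ I_d,enc/(2πr) = 1.21×10^-9 T.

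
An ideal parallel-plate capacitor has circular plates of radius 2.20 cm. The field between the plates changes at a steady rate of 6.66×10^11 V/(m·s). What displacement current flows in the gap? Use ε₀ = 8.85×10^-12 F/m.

8.96×10^-3 A

I_d = ε₀ A (dE/dt) = (8.85×10^-12)(1.521×10^-3 m²)(6.66×10^11) = 8.96×10^-3 A.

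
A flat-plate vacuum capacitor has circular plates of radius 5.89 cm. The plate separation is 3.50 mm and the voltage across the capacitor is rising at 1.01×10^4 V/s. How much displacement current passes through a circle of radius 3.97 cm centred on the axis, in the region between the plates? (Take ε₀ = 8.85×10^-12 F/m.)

With E = V/d, dE/dt = 2.886×10^6 V/(m·s) and πR² = 0.01090 m², giving I_d = ε₀ πR² dE/dt = 2.784×10^-7 A.
Since J_d is uniform, the enclosed fraction is (r/R)² = 0.4543, giving I_d,enc = 1.26×10^-7 A.

1.26×10^-7 A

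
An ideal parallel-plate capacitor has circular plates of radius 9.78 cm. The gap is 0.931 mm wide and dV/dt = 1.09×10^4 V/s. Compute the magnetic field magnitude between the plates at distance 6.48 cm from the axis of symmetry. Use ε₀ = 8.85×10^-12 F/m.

dE/dt = (dV/dt)/d = 1.171×10^7 V/(m·s); I_d = ε₀(πR²)(dE/dt) = (8.85×10^-12)(0.03005)(1.171×10^7) = 3.114×10^-6 A.
An Ampèrian loop of radius r encloses a fraction (r/R)² of I_d. Then B·2πr = μ₀ I_d (r/R)², giving B = μ₀ I_d r/(2πR²) = 4.22×10^-12 T.

4.22×10^-12 T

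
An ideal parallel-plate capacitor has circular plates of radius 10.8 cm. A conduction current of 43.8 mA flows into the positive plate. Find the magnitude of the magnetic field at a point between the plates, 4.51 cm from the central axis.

No conduction current crosses the gap, so I_d there equals the 0.0438 A in the leads.
∮B·dl = μ₀ I_d,enc with I_d,enc = I_d r²/R² = 7.638×10^-3 A; so B = μ₀ I_d,enc/(2πr) = 3.39×10^-8 T.

3.39×10^-8 T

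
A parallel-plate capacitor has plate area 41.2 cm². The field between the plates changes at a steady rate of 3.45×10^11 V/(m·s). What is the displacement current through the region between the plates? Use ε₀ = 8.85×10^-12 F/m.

0.0126 A

I_d = ε₀ A (dE/dt) = (8.85×10^-12)(4.12×10^-3 m²)(3.45×10^11) = 0.0126 A.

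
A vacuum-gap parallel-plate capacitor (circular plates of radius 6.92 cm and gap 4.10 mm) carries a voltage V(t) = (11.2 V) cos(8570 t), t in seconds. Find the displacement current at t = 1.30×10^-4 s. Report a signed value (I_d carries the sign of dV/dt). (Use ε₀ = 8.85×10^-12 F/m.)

-2.80×10^-6 A

dE/dt = (V₀ω/d)·−sin(ωt) with ωt = 1.1141 rad: (11.2)(8570)(-0.8975)/(4.10×10^-3) = -2.101×10^7 V/(m·s).
I_d = ε₀ A dE/dt = (8.85×10^-12)(0.01504)(-2.101×10^7) = -2.80×10^-6 A.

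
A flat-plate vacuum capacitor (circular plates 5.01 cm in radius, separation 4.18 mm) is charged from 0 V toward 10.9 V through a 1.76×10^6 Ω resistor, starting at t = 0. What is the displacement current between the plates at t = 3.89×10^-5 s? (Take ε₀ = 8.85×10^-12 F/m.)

1.65×10^-6 A

With C = ε₀A/d = (8.85×10^-12)(7.885×10^-3)/(4.18×10^-3) = 1.669×10^-11 F, the time constant is τ = RC = 2.937×10^-5 s, so t/τ = 1.324 and e^(−t/τ) = 0.2661.
I_d = I_cond = (V₀/R) e^(−t/τ) = (6.193×10^-6)(0.2661) = 1.65×10^-6 A.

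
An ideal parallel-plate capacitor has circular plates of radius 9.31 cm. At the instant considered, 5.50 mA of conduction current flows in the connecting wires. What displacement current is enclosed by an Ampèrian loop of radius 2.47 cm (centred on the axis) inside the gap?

No conduction current crosses the gap, so I_d there equals the 5.50×10^-3 A in the leads.
Since J_d is uniform, the enclosed fraction is (r/R)² = 0.07039, giving I_d,enc = 3.87×10^-4 A.

3.87×10^-4 A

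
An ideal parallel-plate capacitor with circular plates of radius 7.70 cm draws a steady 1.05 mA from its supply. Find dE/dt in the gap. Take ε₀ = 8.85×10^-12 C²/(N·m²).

6.37×10^9 V/(m·s)

Charge continuity gives I_d = I = 1.05×10^-3 A between the plates.
Then dE/dt = I_d/(ε₀A) = 6.37×10^9 V/(m·s).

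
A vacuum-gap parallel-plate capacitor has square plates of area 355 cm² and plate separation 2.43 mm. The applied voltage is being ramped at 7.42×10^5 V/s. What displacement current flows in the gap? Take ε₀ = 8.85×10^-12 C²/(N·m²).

9.59×10^-5 A

C = ε₀A/d = (8.85×10^-12)(0.0355)/(2.43×10^-3) = 1.293×10^-10 F.
I_d = C dV/dt = (1.293×10^-10)(7.42×10^5) = 9.59×10^-5 A.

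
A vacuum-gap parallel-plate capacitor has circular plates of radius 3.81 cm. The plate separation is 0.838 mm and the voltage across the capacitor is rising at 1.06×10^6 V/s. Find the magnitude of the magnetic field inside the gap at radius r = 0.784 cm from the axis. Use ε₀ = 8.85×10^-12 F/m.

5.51×10^-11 T

With E = V/d, dE/dt = 1.265×10^9 V/(m·s) and πR² = 4.560×10^-3 m², giving I_d = ε₀ πR² dE/dt = 5.105×10^-5 A.
An Ampèrian loop of radius r encloses a fraction (r/R)² of I_d. Then B·2πr = μ₀ I_d (r/R)², giving B = μ₀ I_d r/(2πR²) = 5.51×10^-11 T.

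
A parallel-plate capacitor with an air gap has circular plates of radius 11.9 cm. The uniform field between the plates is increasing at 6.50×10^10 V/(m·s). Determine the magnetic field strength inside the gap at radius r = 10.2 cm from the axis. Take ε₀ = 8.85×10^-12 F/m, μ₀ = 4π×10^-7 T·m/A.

3.69×10^-8 T

Total displacement current: I_d = ε₀(πR²)(dE/dt) = (8.85×10^-12)(0.04449)(6.50×10^10) = 0.02559 A.
∮B·dl = μ₀ I_d,enc with I_d,enc = I_d r²/R² = 0.01880 A; so B = μ₀ I_d,enc/(2πr) = 3.69×10^-8 T.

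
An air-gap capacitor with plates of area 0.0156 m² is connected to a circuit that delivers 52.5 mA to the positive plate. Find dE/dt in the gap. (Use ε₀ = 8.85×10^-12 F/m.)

Charge continuity gives I_d = I = 0.0525 A between the plates.
Inverting I_d = ε₀ A dE/dt gives dE/dt = 0.0525 / (8.85×10^-12 · 0.0156) = 3.80×10^11 V/(m·s).

3.80×10^11 V/(m·s)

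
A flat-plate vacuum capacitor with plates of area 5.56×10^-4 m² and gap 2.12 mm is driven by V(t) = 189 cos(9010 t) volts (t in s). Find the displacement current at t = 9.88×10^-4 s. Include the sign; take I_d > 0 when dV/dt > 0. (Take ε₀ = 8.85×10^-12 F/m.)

dV/dt = (189)(9010)·−sin(8.90188) = -8.504×10^5 V/s.
I_d = C dV/dt with C = ε₀A/d = (8.85×10^-12)(5.56×10^-4)/(2.12×10^-3) = 2.321×10^-12 F, so I_d = (2.321×10^-12)(-8.504×10^5) = -1.97×10^-6 A.

-1.97×10^-6 A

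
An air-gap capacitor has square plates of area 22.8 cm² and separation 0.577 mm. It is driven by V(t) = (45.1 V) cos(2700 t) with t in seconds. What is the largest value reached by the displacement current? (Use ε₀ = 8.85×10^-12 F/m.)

4.26×10^-6 A

(dE/dt)_max = V₀ω/d = 2.110×10^8 V/(m·s); ω = 2700 rad/s.
I_d,max = ε₀ A (dE/dt)_max = (8.85×10^-12)(2.28×10^-3)(2.110×10^8) = 4.26×10^-6 A.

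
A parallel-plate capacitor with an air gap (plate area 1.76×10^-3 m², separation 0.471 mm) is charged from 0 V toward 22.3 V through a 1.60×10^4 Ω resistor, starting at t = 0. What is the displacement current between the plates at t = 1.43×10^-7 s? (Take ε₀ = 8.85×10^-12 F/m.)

C = ε₀A/d = (8.85×10^-12)(1.76×10^-3)/(4.71×10^-4) = 3.307×10^-11 F and τ = RC = 5.291×10^-7 s. I_d in the gap equals the RC charging current.
I_d(t) = (V₀/R) e^(−t/τ) = 1.394×10^-3 · e^(−0.2703) = 1.06×10^-3 A.

1.06×10^-3 A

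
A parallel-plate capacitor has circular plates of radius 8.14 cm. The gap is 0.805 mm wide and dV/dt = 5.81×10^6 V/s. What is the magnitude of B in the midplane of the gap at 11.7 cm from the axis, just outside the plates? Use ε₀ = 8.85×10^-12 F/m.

dE/dt = (dV/dt)/d = 7.217×10^9 V/(m·s); I_d = ε₀(πR²)(dE/dt) = (8.85×10^-12)(0.02082)(7.217×10^9) = 1.330×10^-3 A.
For r ≥ R the full I_d is enclosed: B = μ₀ I_d/(2πr) = (4π×10^-7)(1.330×10^-3)/(2π·0.117) = 2.27×10^-9 T.

2.27×10^-9 T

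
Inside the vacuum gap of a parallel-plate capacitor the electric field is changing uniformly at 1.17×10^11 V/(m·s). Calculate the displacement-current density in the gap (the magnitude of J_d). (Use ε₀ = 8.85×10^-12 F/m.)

1.04 A/m²

J_d = ε₀ ∂E/∂t, so J_d = 1.04 A/m².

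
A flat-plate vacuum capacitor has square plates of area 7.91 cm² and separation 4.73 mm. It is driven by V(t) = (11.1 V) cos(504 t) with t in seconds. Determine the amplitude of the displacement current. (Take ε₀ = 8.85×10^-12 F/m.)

C = ε₀A/d = (8.85×10^-12)(7.91×10^-4)/(4.73×10^-3) = 1.480×10^-12 F; ω = 504 rad/s.
I_d = C dV/dt, so |I_d|_max = C V₀ ω = (1.480×10^-12)(11.1)(504) = 8.28×10^-9 A.

8.28×10^-9 A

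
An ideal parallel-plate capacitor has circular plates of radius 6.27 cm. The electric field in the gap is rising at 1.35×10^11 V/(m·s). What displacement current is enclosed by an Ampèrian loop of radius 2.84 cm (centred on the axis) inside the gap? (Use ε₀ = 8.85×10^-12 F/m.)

Total displacement current: I_d = ε₀(πR²)(dE/dt) = (8.85×10^-12)(0.01235)(1.35×10^11) = 0.01476 A.
Through an area πr² the displacement current is I_d·(πr²/πR²) = I_d (r/R)² = 3.03×10^-3 A.

3.03×10^-3 A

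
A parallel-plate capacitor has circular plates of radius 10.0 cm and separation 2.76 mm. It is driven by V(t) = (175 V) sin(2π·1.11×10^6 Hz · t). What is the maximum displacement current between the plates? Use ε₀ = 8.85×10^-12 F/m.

0.123 A

C = ε₀A/d = (8.85×10^-12)(0.03142)/(2.76×10^-3) = 1.007×10^-10 F; ω = 2πf = 6.974×10^6 rad/s.
I_d = C dV/dt, so |I_d|_max = C V₀ ω = (1.007×10^-10)(175)(6.974×10^6) = 0.123 A.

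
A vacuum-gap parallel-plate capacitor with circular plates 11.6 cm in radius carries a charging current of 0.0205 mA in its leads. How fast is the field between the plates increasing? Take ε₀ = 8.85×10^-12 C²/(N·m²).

5.48×10^7 V/(m·s)

Charge continuity gives I_d = I = 2.05×10^-5 A between the plates.
Then dE/dt = I_d/(ε₀A) = 5.48×10^7 V/(m·s).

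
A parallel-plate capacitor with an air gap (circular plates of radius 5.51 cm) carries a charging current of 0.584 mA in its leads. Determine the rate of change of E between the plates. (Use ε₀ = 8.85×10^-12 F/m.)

6.92×10^9 V/(m·s)

By continuity, I_d in the gap equals the 0.584 mA flowing in the wire.
Since I_d = ε₀ A dE/dt, dE/dt = I_d/(ε₀A) = (5.84×10^-4)/((8.85×10^-12)(9.538×10^-3)) = 6.92×10^9 V/(m·s).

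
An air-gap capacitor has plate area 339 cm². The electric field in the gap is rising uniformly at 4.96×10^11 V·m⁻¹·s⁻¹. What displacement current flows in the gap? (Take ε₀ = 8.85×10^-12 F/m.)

The displacement current is ε₀ times dΦ_E/dt = ε₀ A dE/dt = (8.85×10^-12)(0.0339)(4.96×10^11) = 0.149 A.

0.149 A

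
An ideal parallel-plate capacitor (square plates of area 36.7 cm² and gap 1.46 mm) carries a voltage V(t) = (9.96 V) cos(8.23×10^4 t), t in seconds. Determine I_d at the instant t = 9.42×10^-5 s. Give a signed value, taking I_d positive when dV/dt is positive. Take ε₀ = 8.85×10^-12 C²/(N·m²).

dV/dt = (9.96)(8.23×10^4)·−sin(7.75266) = -8.155×10^5 V/s.
I_d = C dV/dt with C = ε₀A/d = (8.85×10^-12)(3.67×10^-3)/(1.46×10^-3) = 2.225×10^-11 F, so I_d = (2.225×10^-11)(-8.155×10^5) = -1.81×10^-5 A.

-1.81×10^-5 A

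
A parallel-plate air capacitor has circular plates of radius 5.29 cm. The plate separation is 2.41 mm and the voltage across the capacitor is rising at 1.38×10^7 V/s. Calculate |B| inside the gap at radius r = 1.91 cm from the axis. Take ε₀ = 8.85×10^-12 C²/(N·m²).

6.08×10^-10 T

With E = V/d, dE/dt = 5.726×10^9 V/(m·s) and πR² = 8.791×10^-3 m², giving I_d = ε₀ πR² dE/dt = 4.455×10^-4 A.
For r < R the Ampère–Maxwell law gives B(2πr) = μ₀ I_d (r²/R²), so B = μ₀ I_d r/(2πR²) = (4π×10^-7)(4.455×10^-4)(0.0191)/(2π·0.0529²) = 6.08×10^-10 T.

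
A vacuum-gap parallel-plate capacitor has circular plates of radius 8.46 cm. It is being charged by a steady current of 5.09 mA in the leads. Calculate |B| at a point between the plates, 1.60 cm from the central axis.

2.28×10^-9 T

By continuity the displacement current in the gap matches the conduction current: I_d = 5.09×10^-3 A.
∮B·dl = μ₀ I_d,enc with I_d,enc = I_d r²/R² = 1.821×10^-4 A; so B = μ₀ I_d,enc/(2πr) = 2.28×10^-9 T.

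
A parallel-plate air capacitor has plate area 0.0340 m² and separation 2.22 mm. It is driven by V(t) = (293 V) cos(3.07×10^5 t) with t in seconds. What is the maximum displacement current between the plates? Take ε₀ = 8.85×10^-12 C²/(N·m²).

C = ε₀A/d = (8.85×10^-12)(0.0340)/(2.22×10^-3) = 1.355×10^-10 F; ω = 3.07×10^5 rad/s.
I_d = C dV/dt, so |I_d|_max = C V₀ ω = (1.355×10^-10)(293)(3.07×10^5) = 0.0122 A.

0.0122 A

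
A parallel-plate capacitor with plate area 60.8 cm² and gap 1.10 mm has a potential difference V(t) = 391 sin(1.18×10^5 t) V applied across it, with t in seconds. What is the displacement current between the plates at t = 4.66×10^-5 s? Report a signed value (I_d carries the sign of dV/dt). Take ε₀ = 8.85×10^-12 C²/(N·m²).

1.60×10^-3 A

C = ε₀A/d = (8.85×10^-12)(6.08×10^-3)/(1.10×10^-3) = 4.892×10^-11 F. dV/dt = V₀ω·cos(ωt); at ωt = 5.4988 rad this factor is 0.7078.
I_d = C dV/dt = (4.892×10^-11)(391)(1.18×10^5)(0.7078) = 1.60×10^-3 A.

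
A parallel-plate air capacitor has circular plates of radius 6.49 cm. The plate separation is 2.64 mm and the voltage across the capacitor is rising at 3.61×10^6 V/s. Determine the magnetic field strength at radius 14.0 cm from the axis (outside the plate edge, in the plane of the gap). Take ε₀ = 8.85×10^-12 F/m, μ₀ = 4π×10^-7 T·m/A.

2.29×10^-10 T

With E = V/d, dE/dt = 1.367×10^9 V/(m·s) and πR² = 0.01323 m², giving I_d = ε₀ πR² dE/dt = 1.601×10^-4 A.
With r > R the enclosed displacement current is the full I_d; B = μ₀ I_d / (2πr) = 2.29×10^-10 T.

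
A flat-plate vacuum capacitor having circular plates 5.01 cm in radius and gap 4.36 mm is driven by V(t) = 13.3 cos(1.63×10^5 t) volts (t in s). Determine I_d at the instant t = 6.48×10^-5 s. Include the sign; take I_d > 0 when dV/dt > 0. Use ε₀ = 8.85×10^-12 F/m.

C = ε₀A/d = (8.85×10^-12)(7.885×10^-3)/(4.36×10^-3) = 1.601×10^-11 F. dV/dt = V₀ω·−sin(ωt); at ωt = 10.5624 rad this factor is 0.9076.
I_d = C dV/dt = (1.601×10^-11)(13.3)(1.63×10^5)(0.9076) = 3.15×10^-5 A.

3.15×10^-5 A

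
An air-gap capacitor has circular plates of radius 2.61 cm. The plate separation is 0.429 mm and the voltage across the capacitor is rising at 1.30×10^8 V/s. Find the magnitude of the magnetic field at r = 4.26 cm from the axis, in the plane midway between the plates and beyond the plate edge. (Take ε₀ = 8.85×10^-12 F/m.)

dE/dt = (dV/dt)/d = 3.030×10^11 V/(m·s); I_d = ε₀(πR²)(dE/dt) = (8.85×10^-12)(2.140×10^-3)(3.030×10^11) = 5.739×10^-3 A.
Outside the plates the loop encloses all of I_d, so B·2πr = μ₀ I_d and B = 2.69×10^-8 T.

2.69×10^-8 T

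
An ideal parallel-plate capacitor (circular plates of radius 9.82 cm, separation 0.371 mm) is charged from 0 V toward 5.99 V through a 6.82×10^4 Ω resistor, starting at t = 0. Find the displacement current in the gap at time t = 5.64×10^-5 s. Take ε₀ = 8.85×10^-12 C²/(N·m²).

2.80×10^-5 A

With C = ε₀A/d = (8.85×10^-12)(0.03030)/(3.71×10^-4) = 7.228×10^-10 F, the time constant is τ = RC = 4.929×10^-5 s, so t/τ = 1.144 and e^(−t/τ) = 0.3185.
I_d = I_cond = (V₀/R) e^(−t/τ) = (8.783×10^-5)(0.3185) = 2.80×10^-5 A.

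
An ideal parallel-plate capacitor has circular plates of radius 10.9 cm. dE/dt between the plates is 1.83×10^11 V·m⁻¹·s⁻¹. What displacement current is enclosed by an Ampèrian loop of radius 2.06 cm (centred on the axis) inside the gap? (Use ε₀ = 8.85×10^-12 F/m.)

2.16×10^-3 A

Total displacement current: I_d = ε₀(πR²)(dE/dt) = (8.85×10^-12)(0.03733)(1.83×10^11) = 0.06046 A.
Since J_d is uniform, the enclosed fraction is (r/R)² = 0.03572, giving I_d,enc = 2.16×10^-3 A.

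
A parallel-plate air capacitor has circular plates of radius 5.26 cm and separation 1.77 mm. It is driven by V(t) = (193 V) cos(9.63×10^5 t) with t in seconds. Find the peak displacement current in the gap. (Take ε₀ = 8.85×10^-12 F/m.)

The displacement current equals the conduction current C dV/dt, which peaks at C V₀ ω.
With C = ε₀A/d = (8.85×10^-12)(8.692×10^-3)/(1.77×10^-3) = 4.346×10^-11 F and ω = 9.63×10^5 rad/s, I_d,max = (4.346×10^-11)(193)(9.63×10^5) = 8.08×10^-3 A.

8.08×10^-3 A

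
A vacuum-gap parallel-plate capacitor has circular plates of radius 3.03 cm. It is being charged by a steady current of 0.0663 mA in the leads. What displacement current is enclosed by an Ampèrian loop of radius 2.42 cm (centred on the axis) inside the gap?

No conduction current crosses the gap, so I_d there equals the 6.63×10^-5 A in the leads.
Since J_d is uniform, the enclosed fraction is (r/R)² = 0.6379, giving I_d,enc = 4.23×10^-5 A.

4.23×10^-5 A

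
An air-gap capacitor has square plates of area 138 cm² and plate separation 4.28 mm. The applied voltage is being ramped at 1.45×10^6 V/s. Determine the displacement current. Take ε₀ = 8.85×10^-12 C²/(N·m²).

4.14×10^-5 A

The displacement current equals the charging current C dV/dt. With C = ε₀A/d = (8.85×10^-12)(0.0138)/(4.28×10^-3) = 2.854×10^-11 F, I_d = (2.854×10^-11)(1.45×10^6) = 4.14×10^-5 A.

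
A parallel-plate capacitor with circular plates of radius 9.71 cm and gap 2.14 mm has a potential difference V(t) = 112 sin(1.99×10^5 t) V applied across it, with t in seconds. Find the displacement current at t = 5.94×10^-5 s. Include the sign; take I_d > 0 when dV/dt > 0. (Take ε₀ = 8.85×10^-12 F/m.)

C = ε₀A/d = (8.85×10^-12)(0.02962)/(2.14×10^-3) = 1.225×10^-10 F. dV/dt = V₀ω·cos(ωt); at ωt = 11.8206 rad this factor is 0.7346.
I_d = C dV/dt = (1.225×10^-10)(112)(1.99×10^5)(0.7346) = 2.01×10^-3 A.

2.01×10^-3 A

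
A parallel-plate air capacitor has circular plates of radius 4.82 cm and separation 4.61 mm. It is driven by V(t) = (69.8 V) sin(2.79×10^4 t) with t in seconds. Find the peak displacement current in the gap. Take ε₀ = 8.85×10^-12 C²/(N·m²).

2.73×10^-5 A

C = ε₀A/d = (8.85×10^-12)(7.299×10^-3)/(4.61×10^-3) = 1.401×10^-11 F; ω = 2.79×10^4 rad/s.
I_d = C dV/dt, so |I_d|_max = C V₀ ω = (1.401×10^-11)(69.8)(2.79×10^4) = 2.73×10^-5 A.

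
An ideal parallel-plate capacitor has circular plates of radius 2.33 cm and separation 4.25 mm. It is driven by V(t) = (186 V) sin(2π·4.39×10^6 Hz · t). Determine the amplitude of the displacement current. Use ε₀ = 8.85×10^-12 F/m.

C = ε₀A/d = (8.85×10^-12)(1.706×10^-3)/(4.25×10^-3) = 3.552×10^-12 F; ω = 2πf = 2.758×10^7 rad/s.
I_d = C dV/dt, so |I_d|_max = C V₀ ω = (3.552×10^-12)(186)(2.758×10^7) = 0.0182 A.

0.0182 A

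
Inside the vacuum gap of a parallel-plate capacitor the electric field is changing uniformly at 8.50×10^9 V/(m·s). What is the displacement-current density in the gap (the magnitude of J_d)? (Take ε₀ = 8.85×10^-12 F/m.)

0.0752 A/m²

J_d = ε₀ dE/dt = (8.85×10^-12)(8.50×10^9) = 0.0752 A/m².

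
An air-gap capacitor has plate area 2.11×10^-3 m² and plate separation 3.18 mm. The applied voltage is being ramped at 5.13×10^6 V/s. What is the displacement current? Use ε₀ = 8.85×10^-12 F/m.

The field between the plates is E = V/d, so dE/dt = (5.13×10^6)/(3.18×10^-3 m) = 1.613×10^9 V/(m·s).
I_d = ε₀ A (dE/dt) = (8.85×10^-12)(2.11×10^-3)(1.613×10^9) = 3.01×10^-5 A.

3.01×10^-5 A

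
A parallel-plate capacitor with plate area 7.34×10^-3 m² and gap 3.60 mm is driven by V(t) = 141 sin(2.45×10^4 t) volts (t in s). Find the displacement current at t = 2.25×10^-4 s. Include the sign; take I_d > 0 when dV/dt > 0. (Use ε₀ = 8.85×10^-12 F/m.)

dE/dt = (V₀ω/d)·cos(ωt) with ωt = 5.5125 rad: (141)(2.45×10^4)(0.7174)/(3.60×10^-3) = 6.884×10^8 V/(m·s).
I_d = ε₀ A dE/dt = (8.85×10^-12)(7.34×10^-3)(6.884×10^8) = 4.47×10^-5 A.

4.47×10^-5 A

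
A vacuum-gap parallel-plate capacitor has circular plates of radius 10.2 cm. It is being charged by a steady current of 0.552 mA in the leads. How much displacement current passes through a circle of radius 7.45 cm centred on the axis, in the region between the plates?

2.94×10^-4 A

No conduction current crosses the gap, so I_d there equals the 5.52×10^-4 A in the leads.
The field is uniform, so I_d,enc = I_d (r/R)² = (5.52×10^-4)(7.45/10.2)² = 2.94×10^-4 A.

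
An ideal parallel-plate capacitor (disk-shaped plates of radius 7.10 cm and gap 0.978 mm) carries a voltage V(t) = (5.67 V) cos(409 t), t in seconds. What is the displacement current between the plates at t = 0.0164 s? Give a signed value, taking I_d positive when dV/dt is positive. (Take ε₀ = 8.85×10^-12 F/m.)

-1.37×10^-7 A

dE/dt = (V₀ω/d)·−sin(ωt) with ωt = 6.7076 rad: (5.67)(409)(-0.4118)/(9.78×10^-4) = -9.765×10^5 V/(m·s).
I_d = ε₀ A dE/dt = (8.85×10^-12)(0.01584)(-9.765×10^5) = -1.37×10^-7 A.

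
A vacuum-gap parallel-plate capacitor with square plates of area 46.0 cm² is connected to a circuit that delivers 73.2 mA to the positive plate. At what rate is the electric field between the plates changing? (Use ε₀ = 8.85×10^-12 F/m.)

1.80×10^12 V/(m·s)

Charge continuity gives I_d = I = 0.0732 A between the plates.
Then dE/dt = I_d/(ε₀A) = 1.80×10^12 V/(m·s).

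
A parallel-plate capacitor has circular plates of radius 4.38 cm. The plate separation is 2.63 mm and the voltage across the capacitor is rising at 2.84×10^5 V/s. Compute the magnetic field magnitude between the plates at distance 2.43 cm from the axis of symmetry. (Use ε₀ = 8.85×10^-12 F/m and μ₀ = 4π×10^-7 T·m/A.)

1.46×10^-11 T

I_d = C dV/dt with C = ε₀πR²/d = 2.028×10^-11 F, so I_d = (2.028×10^-11)(2.84×10^5) = 5.760×10^-6 A.
An Ampèrian loop of radius r encloses a fraction (r/R)² of I_d. Then B·2πr = μ₀ I_d (r/R)², giving B = μ₀ I_d r/(2πR²) = 1.46×10^-11 T.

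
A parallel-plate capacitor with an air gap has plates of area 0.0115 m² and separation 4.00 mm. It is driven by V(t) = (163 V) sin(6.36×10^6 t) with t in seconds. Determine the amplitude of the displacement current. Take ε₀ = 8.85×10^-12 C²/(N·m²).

(dE/dt)_max = V₀ω/d = 2.592×10^11 V/(m·s); ω = 6.36×10^6 rad/s.
I_d,max = ε₀ A (dE/dt)_max = (8.85×10^-12)(0.0115)(2.592×10^11) = 0.0264 A.

0.0264 A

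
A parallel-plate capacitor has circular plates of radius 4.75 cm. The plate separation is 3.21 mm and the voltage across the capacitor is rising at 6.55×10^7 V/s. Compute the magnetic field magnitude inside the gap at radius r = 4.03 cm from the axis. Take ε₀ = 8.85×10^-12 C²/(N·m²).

4.57×10^-9 T

I_d = C dV/dt with C = ε₀πR²/d = 1.954×10^-11 F, so I_d = (1.954×10^-11)(6.55×10^7) = 1.280×10^-3 A.
∮B·dl = μ₀ I_d,enc with I_d,enc = I_d r²/R² = 9.214×10^-4 A; so B = μ₀ I_d,enc/(2πr) = 4.57×10^-9 T.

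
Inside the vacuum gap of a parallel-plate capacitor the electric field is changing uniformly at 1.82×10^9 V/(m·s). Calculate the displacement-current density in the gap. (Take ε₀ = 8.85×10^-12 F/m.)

J_d = ε₀ dE/dt = (8.85×10^-12)(1.82×10^9) = 0.0161 A/m².

0.0161 A/m²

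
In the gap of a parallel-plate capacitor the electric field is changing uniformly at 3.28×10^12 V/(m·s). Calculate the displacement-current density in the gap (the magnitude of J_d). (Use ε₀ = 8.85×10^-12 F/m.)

29.0 A/m²

The displacement-current density is ε₀ ∂E/∂t = (8.85×10^-12)(3.28×10^12) = 29.0 A/m².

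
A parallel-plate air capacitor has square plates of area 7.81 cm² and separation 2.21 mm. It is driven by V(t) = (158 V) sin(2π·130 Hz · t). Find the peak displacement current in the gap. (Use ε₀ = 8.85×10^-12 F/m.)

4.04×10^-7 A

C = ε₀A/d = (8.85×10^-12)(7.81×10^-4)/(2.21×10^-3) = 3.128×10^-12 F; ω = 2πf = 816.8 rad/s.
I_d = C dV/dt, so |I_d|_max = C V₀ ω = (3.128×10^-12)(158)(816.8) = 4.04×10^-7 A.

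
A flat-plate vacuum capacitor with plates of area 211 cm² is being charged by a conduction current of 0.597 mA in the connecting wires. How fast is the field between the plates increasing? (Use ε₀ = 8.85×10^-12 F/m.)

3.20×10^9 V/(m·s)

Charge continuity gives I_d = I = 5.97×10^-4 A between the plates.
Then dE/dt = I_d/(ε₀A) = 3.20×10^9 V/(m·s).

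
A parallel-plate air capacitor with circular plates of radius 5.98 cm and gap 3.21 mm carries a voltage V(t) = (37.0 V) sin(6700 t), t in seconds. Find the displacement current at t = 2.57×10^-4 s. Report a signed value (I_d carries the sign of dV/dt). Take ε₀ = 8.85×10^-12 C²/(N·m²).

dV/dt = (37.0)(6700)·cos(1.7219) = -3.732×10^4 V/s.
I_d = C dV/dt with C = ε₀A/d = (8.85×10^-12)(0.01123)/(3.21×10^-3) = 3.096×10^-11 F, so I_d = (3.096×10^-11)(-3.732×10^4) = -1.16×10^-6 A.

-1.16×10^-6 A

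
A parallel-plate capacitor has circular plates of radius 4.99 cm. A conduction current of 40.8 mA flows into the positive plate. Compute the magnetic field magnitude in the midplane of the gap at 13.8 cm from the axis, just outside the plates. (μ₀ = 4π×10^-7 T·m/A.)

By continuity the displacement current in the gap matches the conduction current: I_d = 0.0408 A.
With r > R the enclosed displacement current is the full I_d; B = μ₀ I_d / (2πr) = 5.91×10^-8 T.

5.91×10^-8 T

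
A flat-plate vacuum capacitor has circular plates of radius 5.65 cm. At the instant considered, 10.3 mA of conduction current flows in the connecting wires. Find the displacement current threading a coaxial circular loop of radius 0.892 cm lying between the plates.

2.57×10^-4 A

No conduction current crosses the gap, so I_d there equals the 0.0103 A in the leads.
The field is uniform, so I_d,enc = I_d (r/R)² = (0.0103)(0.892/5.65)² = 2.57×10^-4 A.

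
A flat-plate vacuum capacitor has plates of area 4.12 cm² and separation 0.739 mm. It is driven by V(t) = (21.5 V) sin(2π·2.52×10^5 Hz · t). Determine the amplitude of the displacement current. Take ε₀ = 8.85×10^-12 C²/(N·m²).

1.68×10^-4 A

The displacement current equals the conduction current C dV/dt, which peaks at C V₀ ω.
With C = ε₀A/d = (8.85×10^-12)(4.12×10^-4)/(7.39×10^-4) = 4.934×10^-12 F and ω = 2πf = 1.583×10^6 rad/s, I_d,max = (4.934×10^-12)(21.5)(1.583×10^6) = 1.68×10^-4 A.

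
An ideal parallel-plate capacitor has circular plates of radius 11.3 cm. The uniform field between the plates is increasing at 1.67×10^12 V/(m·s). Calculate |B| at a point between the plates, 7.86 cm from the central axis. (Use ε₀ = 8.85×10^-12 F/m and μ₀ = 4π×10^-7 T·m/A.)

Through the whole plate area (πR² = 0.04011 m²), I_d = ε₀ πR² dE/dt = 0.5928 A.
∮B·dl = μ₀ I_d,enc with I_d,enc = I_d r²/R² = 0.2868 A; so B = μ₀ I_d,enc/(2πr) = 7.30×10^-7 T.

7.30×10^-7 T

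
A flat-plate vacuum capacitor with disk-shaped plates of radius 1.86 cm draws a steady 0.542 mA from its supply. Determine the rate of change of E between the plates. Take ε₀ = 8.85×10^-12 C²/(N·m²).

The displacement current between the plates equals the conduction current, I_d = 0.542 mA.
Then dE/dt = I_d/(ε₀A) = 5.63×10^10 V/(m·s).

5.63×10^10 V/(m·s)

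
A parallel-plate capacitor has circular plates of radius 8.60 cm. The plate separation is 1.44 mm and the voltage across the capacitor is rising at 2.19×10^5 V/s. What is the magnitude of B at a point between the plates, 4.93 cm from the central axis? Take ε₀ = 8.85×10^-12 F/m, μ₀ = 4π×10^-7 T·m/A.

4.17×10^-11 T

With E = V/d, dE/dt = 1.521×10^8 V/(m·s) and πR² = 0.02324 m², giving I_d = ε₀ πR² dE/dt = 3.128×10^-5 A.
An Ampèrian loop of radius r encloses a fraction (r/R)² of I_d. Then B·2πr = μ₀ I_d (r/R)², giving B = μ₀ I_d r/(2πR²) = 4.17×10^-11 T.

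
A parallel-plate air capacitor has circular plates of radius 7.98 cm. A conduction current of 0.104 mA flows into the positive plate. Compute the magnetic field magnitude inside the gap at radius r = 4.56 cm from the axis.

No conduction current crosses the gap, so I_d there equals the 1.04×10^-4 A in the leads.
∮B·dl = μ₀ I_d,enc with I_d,enc = I_d r²/R² = 3.396×10^-5 A; so B = μ₀ I_d,enc/(2πr) = 1.49×10^-10 T.

1.49×10^-10 T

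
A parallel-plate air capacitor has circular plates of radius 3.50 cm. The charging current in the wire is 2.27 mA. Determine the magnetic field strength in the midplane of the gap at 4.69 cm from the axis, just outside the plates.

9.68×10^-9 T

Between the plates the displacement current equals the wire current: I_d = 2.27 mA = 2.27×10^-3 A.
Outside the plates the loop encloses all of I_d, so B·2πr = μ₀ I_d and B = 9.68×10^-9 T.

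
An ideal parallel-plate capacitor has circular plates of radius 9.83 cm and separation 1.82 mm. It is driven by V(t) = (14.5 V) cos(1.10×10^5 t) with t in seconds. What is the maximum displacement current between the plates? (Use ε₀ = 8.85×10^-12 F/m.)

C = ε₀A/d = (8.85×10^-12)(0.03036)/(1.82×10^-3) = 1.476×10^-10 F; ω = 1.10×10^5 rad/s.
I_d = C dV/dt, so |I_d|_max = C V₀ ω = (1.476×10^-10)(14.5)(1.10×10^5) = 2.35×10^-4 A.

2.35×10^-4 A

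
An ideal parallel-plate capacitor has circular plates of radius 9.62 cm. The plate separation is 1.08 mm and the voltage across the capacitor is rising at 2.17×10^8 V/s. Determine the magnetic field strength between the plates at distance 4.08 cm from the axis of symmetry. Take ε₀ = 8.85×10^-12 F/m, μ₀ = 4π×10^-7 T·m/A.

4.56×10^-8 T

dE/dt = (dV/dt)/d = 2.009×10^11 V/(m·s); I_d = ε₀(πR²)(dE/dt) = (8.85×10^-12)(0.02907)(2.009×10^11) = 0.05169 A.
For r < R the Ampère–Maxwell law gives B(2πr) = μ₀ I_d (r²/R²), so B = μ₀ I_d r/(2πR²) = (4π×10^-7)(0.05169)(0.0408)/(2π·0.0962²) = 4.56×10^-8 T.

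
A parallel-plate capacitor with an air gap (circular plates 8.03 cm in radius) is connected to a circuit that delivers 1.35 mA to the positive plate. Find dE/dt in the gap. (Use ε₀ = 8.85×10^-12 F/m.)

Charge continuity gives I_d = I = 1.35×10^-3 A between the plates.
Inverting I_d = ε₀ A dE/dt gives dE/dt = 1.35×10^-3 / (8.85×10^-12 · 0.02026) = 7.53×10^9 V/(m·s).

7.53×10^9 V/(m·s)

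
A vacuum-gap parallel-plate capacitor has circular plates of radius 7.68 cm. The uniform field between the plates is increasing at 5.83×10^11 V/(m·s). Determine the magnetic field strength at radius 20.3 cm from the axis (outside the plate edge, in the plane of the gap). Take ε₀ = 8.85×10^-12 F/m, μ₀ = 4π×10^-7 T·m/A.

I_d = ε₀ dΦ_E/dt = ε₀ πR² (dE/dt) = (8.85×10^-12)(0.01853)(5.83×10^11) = 0.09561 A through the full plate area.
With r > R the enclosed displacement current is the full I_d; B = μ₀ I_d / (2πr) = 9.42×10^-8 T.

9.42×10^-8 T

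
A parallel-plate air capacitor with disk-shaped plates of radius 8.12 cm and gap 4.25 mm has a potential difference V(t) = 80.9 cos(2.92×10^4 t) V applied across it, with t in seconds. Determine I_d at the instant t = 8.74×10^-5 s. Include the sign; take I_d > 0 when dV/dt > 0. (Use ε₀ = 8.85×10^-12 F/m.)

dE/dt = (V₀ω/d)·−sin(ωt) with ωt = 2.55208 rad: (80.9)(2.92×10^4)(-0.5560)/(4.25×10^-3) = -3.090×10^8 V/(m·s).
I_d = ε₀ A dE/dt = (8.85×10^-12)(0.02071)(-3.090×10^8) = -5.66×10^-5 A.

-5.66×10^-5 A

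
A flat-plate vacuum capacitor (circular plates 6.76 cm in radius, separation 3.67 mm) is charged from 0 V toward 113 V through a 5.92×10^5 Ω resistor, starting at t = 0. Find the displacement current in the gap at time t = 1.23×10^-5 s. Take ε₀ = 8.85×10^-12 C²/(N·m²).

C = ε₀A/d = (8.85×10^-12)(0.01436)/(3.67×10^-3) = 3.463×10^-11 F and τ = RC = 2.050×10^-5 s. I_d in the gap equals the RC charging current.
I_d(t) = (V₀/R) e^(−t/τ) = 1.909×10^-4 · e^(−0.6000) = 1.05×10^-4 A.

1.05×10^-4 A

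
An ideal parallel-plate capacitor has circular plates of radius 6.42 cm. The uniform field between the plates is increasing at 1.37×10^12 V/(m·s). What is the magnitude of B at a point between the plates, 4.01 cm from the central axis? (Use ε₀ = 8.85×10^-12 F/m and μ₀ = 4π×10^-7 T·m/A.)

3.05×10^-7 T

Through the whole plate area (πR² = 0.01295 m²), I_d = ε₀ πR² dE/dt = 0.1570 A.
An Ampèrian loop of radius r encloses a fraction (r/R)² of I_d. Then B·2πr = μ₀ I_d (r/R)², giving B = μ₀ I_d r/(2πR²) = 3.05×10^-7 T.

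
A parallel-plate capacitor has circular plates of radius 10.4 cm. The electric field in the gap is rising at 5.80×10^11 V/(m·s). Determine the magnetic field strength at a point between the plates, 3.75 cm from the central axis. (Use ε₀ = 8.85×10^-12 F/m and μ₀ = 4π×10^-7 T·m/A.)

1.21×10^-7 T

Through the whole plate area (πR² = 0.03398 m²), I_d = ε₀ πR² dE/dt = 0.1744 A.
For r < R the Ampère–Maxwell law gives B(2πr) = μ₀ I_d (r²/R²), so B = μ₀ I_d r/(2πR²) = (4π×10^-7)(0.1744)(0.0375)/(2π·0.104²) = 1.21×10^-7 T.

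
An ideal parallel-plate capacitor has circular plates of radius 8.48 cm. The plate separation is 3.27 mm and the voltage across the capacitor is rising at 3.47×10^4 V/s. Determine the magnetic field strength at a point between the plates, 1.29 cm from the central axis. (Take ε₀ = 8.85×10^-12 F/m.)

dE/dt = (dV/dt)/d = 1.061×10^7 V/(m·s); I_d = ε₀(πR²)(dE/dt) = (8.85×10^-12)(0.02259)(1.061×10^7) = 2.121×10^-6 A.
An Ampèrian loop of radius r encloses a fraction (r/R)² of I_d. Then B·2πr = μ₀ I_d (r/R)², giving B = μ₀ I_d r/(2πR²) = 7.61×10^-13 T.

7.61×10^-13 T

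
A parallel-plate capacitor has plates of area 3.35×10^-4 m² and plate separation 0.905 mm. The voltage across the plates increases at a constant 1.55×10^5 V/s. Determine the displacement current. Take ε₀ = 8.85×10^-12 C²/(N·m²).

E = V/d so dE/dt = (dV/dt)/d = 1.713×10^8 V/(m·s), and I_d = ε₀ A dE/dt = (8.85×10^-12)(3.35×10^-4)(1.713×10^8) = 5.08×10^-7 A.

5.08×10^-7 A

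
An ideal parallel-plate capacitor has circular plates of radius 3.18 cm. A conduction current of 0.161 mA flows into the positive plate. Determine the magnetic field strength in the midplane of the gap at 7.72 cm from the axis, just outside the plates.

Between the plates the displacement current equals the wire current: I_d = 0.161 mA = 1.61×10^-4 A.
Outside the plates the loop encloses all of I_d, so B·2πr = μ₀ I_d and B = 4.17×10^-10 T.

4.17×10^-10 T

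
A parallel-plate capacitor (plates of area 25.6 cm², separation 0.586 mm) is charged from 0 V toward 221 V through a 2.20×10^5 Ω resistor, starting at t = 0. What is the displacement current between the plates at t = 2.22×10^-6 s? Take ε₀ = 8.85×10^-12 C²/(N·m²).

7.74×10^-4 A

C = ε₀A/d = (8.85×10^-12)(2.56×10^-3)/(5.86×10^-4) = 3.866×10^-11 F, so τ = RC = 8.505×10^-6 s.
The conduction current is I(t) = (V₀/R) e^(−t/τ), and the displacement current between the plates equals it.
t/τ = 0.2610; I_d = (221/2.20×10^5) · e^(−0.2610) = (1.005×10^-3)(0.7703) = 7.74×10^-4 A.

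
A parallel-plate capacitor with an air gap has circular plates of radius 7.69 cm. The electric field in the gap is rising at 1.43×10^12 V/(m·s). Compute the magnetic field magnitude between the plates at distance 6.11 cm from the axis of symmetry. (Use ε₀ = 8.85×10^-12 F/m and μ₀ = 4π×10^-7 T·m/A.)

4.86×10^-7 T

Through the whole plate area (πR² = 0.01858 m²), I_d = ε₀ πR² dE/dt = 0.2351 A.
∮B·dl = μ₀ I_d,enc with I_d,enc = I_d r²/R² = 0.1484 A; so B = μ₀ I_d,enc/(2πr) = 4.86×10^-7 T.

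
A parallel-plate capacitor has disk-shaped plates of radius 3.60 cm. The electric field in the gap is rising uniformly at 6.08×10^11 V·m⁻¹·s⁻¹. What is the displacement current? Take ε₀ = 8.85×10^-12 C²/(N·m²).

0.0219 A

With a uniform field, Φ_E = EA, so I_d = ε₀ A dE/dt = 0.0219 A.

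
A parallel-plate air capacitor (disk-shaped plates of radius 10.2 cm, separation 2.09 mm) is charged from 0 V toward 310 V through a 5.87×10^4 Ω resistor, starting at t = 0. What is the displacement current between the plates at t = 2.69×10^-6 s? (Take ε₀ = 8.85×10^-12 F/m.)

With C = ε₀A/d = (8.85×10^-12)(0.03269)/(2.09×10^-3) = 1.384×10^-10 F, the time constant is τ = RC = 8.124×10^-6 s, so t/τ = 0.3311 and e^(−t/τ) = 0.7181.
I_d = I_cond = (V₀/R) e^(−t/τ) = (5.281×10^-3)(0.7181) = 3.79×10^-3 A.

3.79×10^-3 A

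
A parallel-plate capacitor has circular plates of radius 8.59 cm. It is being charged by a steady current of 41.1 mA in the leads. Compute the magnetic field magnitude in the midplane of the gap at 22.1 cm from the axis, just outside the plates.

3.72×10^-8 T

By continuity the displacement current in the gap matches the conduction current: I_d = 0.0411 A.
Outside the plates the loop encloses all of I_d, so B·2πr = μ₀ I_d and B = 3.72×10^-8 T.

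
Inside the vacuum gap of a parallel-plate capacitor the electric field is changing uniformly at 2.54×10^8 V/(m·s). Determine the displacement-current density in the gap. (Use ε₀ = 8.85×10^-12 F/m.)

J_d = ε₀ ∂E/∂t, so J_d = 2.25×10^-3 A/m².

2.25×10^-3 A/m²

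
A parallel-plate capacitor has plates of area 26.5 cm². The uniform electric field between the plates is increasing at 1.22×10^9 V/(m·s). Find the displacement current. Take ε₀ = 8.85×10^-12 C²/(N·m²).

2.86×10^-5 A

I_d = ε₀ A (dE/dt) = (8.85×10^-12)(2.65×10^-3 m²)(1.22×10^9) = 2.86×10^-5 A.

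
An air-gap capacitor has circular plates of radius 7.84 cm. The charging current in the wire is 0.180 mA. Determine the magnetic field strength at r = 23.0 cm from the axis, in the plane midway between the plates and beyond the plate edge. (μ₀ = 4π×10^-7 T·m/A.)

Between the plates the displacement current equals the wire current: I_d = 0.180 mA = 1.80×10^-4 A.
Outside the plates the loop encloses all of I_d, so B·2πr = μ₀ I_d and B = 1.57×10^-10 T.

1.57×10^-10 T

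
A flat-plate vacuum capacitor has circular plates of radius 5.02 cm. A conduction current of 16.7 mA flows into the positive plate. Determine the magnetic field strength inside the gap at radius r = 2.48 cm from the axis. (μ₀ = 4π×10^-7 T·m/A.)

3.29×10^-8 T

Between the plates the displacement current equals the wire current: I_d = 16.7 mA = 0.0167 A.
For r < R the Ampère–Maxwell law gives B(2πr) = μ₀ I_d (r²/R²), so B = μ₀ I_d r/(2πR²) = (4π×10^-7)(0.0167)(0.0248)/(2π·0.0502²) = 3.29×10^-8 T.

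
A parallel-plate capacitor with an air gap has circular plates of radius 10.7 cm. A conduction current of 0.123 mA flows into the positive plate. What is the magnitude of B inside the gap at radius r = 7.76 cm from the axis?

By continuity the displacement current in the gap matches the conduction current: I_d = 1.23×10^-4 A.
For r < R the Ampère–Maxwell law gives B(2πr) = μ₀ I_d (r²/R²), so B = μ₀ I_d r/(2πR²) = (4π×10^-7)(1.23×10^-4)(0.0776)/(2π·0.107²) = 1.67×10^-10 T.

1.67×10^-10 T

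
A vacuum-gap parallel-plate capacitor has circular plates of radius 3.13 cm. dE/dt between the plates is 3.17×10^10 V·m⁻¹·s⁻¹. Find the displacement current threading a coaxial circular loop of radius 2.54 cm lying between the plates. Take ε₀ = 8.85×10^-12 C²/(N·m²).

5.69×10^-4 A

Through the whole plate area (πR² = 3.078×10^-3 m²), I_d = ε₀ πR² dE/dt = 8.635×10^-4 A.
Through an area πr² the displacement current is I_d·(πr²/πR²) = I_d (r/R)² = 5.69×10^-4 A.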